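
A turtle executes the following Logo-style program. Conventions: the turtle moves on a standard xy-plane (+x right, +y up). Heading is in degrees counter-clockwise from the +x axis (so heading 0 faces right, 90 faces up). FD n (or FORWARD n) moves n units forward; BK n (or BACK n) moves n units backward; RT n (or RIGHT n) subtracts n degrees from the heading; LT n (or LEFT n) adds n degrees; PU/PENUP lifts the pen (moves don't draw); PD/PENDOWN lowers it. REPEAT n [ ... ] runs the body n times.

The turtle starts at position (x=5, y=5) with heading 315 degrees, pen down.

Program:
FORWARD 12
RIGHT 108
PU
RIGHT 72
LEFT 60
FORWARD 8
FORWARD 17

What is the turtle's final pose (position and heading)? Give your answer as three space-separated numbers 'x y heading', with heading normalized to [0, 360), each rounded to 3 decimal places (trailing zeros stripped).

Answer: -10.663 -9.956 195

Derivation:
Executing turtle program step by step:
Start: pos=(5,5), heading=315, pen down
FD 12: (5,5) -> (13.485,-3.485) [heading=315, draw]
RT 108: heading 315 -> 207
PU: pen up
RT 72: heading 207 -> 135
LT 60: heading 135 -> 195
FD 8: (13.485,-3.485) -> (5.758,-5.556) [heading=195, move]
FD 17: (5.758,-5.556) -> (-10.663,-9.956) [heading=195, move]
Final: pos=(-10.663,-9.956), heading=195, 1 segment(s) drawn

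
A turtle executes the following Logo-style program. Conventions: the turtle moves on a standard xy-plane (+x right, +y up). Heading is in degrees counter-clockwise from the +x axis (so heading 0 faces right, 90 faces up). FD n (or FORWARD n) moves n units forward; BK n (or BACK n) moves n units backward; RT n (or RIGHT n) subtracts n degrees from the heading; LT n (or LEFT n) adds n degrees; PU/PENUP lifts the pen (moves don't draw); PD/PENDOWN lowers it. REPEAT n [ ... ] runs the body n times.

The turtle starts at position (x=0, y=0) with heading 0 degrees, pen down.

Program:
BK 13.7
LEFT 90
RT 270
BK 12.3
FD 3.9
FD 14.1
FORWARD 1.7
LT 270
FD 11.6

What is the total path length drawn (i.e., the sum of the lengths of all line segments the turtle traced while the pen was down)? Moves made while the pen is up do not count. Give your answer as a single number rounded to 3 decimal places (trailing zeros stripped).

Answer: 57.3

Derivation:
Executing turtle program step by step:
Start: pos=(0,0), heading=0, pen down
BK 13.7: (0,0) -> (-13.7,0) [heading=0, draw]
LT 90: heading 0 -> 90
RT 270: heading 90 -> 180
BK 12.3: (-13.7,0) -> (-1.4,0) [heading=180, draw]
FD 3.9: (-1.4,0) -> (-5.3,0) [heading=180, draw]
FD 14.1: (-5.3,0) -> (-19.4,0) [heading=180, draw]
FD 1.7: (-19.4,0) -> (-21.1,0) [heading=180, draw]
LT 270: heading 180 -> 90
FD 11.6: (-21.1,0) -> (-21.1,11.6) [heading=90, draw]
Final: pos=(-21.1,11.6), heading=90, 6 segment(s) drawn

Segment lengths:
  seg 1: (0,0) -> (-13.7,0), length = 13.7
  seg 2: (-13.7,0) -> (-1.4,0), length = 12.3
  seg 3: (-1.4,0) -> (-5.3,0), length = 3.9
  seg 4: (-5.3,0) -> (-19.4,0), length = 14.1
  seg 5: (-19.4,0) -> (-21.1,0), length = 1.7
  seg 6: (-21.1,0) -> (-21.1,11.6), length = 11.6
Total = 57.3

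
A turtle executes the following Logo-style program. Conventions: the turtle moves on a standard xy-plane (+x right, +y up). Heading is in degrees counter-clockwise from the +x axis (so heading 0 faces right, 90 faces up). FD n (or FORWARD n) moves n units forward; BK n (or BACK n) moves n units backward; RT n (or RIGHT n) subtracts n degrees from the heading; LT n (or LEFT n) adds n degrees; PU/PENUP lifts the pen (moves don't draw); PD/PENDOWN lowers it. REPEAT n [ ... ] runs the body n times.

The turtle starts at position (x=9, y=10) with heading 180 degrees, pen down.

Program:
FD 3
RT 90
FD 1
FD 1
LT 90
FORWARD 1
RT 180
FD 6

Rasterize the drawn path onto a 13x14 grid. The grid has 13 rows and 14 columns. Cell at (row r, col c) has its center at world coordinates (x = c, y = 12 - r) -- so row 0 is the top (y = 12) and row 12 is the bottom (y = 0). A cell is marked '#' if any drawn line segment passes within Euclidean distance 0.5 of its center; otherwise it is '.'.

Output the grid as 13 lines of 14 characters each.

Answer: .....#######..
......#.......
......####....
..............
..............
..............
..............
..............
..............
..............
..............
..............
..............

Derivation:
Segment 0: (9,10) -> (6,10)
Segment 1: (6,10) -> (6,11)
Segment 2: (6,11) -> (6,12)
Segment 3: (6,12) -> (5,12)
Segment 4: (5,12) -> (11,12)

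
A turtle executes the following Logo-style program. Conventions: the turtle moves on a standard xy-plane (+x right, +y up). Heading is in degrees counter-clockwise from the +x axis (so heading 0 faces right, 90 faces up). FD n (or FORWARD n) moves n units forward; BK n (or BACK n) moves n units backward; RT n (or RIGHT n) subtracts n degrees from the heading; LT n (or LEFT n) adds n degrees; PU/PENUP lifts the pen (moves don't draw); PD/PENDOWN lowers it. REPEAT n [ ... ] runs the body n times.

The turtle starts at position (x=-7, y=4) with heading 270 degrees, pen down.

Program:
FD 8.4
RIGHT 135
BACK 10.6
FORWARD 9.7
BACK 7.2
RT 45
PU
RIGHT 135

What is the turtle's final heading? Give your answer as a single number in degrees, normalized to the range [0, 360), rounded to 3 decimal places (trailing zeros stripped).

Executing turtle program step by step:
Start: pos=(-7,4), heading=270, pen down
FD 8.4: (-7,4) -> (-7,-4.4) [heading=270, draw]
RT 135: heading 270 -> 135
BK 10.6: (-7,-4.4) -> (0.495,-11.895) [heading=135, draw]
FD 9.7: (0.495,-11.895) -> (-6.364,-5.036) [heading=135, draw]
BK 7.2: (-6.364,-5.036) -> (-1.272,-10.128) [heading=135, draw]
RT 45: heading 135 -> 90
PU: pen up
RT 135: heading 90 -> 315
Final: pos=(-1.272,-10.128), heading=315, 4 segment(s) drawn

Answer: 315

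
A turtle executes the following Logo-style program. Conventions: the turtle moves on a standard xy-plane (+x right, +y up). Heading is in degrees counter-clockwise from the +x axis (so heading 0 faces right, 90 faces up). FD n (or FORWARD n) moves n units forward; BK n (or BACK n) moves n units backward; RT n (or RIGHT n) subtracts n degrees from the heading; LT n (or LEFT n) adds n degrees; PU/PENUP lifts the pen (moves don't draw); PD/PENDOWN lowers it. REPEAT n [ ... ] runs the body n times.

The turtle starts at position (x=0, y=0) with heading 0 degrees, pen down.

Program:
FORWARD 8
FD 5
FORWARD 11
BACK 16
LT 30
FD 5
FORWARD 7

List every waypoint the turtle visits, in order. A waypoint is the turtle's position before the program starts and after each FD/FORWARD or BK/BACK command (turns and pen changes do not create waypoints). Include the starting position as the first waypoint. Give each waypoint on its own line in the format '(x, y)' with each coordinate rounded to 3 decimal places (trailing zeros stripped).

Answer: (0, 0)
(8, 0)
(13, 0)
(24, 0)
(8, 0)
(12.33, 2.5)
(18.392, 6)

Derivation:
Executing turtle program step by step:
Start: pos=(0,0), heading=0, pen down
FD 8: (0,0) -> (8,0) [heading=0, draw]
FD 5: (8,0) -> (13,0) [heading=0, draw]
FD 11: (13,0) -> (24,0) [heading=0, draw]
BK 16: (24,0) -> (8,0) [heading=0, draw]
LT 30: heading 0 -> 30
FD 5: (8,0) -> (12.33,2.5) [heading=30, draw]
FD 7: (12.33,2.5) -> (18.392,6) [heading=30, draw]
Final: pos=(18.392,6), heading=30, 6 segment(s) drawn
Waypoints (7 total):
(0, 0)
(8, 0)
(13, 0)
(24, 0)
(8, 0)
(12.33, 2.5)
(18.392, 6)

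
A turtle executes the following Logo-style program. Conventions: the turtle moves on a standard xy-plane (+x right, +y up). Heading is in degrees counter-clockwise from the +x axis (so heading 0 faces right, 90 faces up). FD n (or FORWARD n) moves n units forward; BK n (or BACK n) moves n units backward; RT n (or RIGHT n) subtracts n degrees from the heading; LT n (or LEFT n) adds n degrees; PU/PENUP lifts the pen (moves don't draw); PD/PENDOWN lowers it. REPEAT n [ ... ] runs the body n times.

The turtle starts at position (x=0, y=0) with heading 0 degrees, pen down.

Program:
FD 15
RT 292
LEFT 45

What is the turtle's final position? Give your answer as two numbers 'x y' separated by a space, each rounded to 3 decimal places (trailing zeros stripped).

Answer: 15 0

Derivation:
Executing turtle program step by step:
Start: pos=(0,0), heading=0, pen down
FD 15: (0,0) -> (15,0) [heading=0, draw]
RT 292: heading 0 -> 68
LT 45: heading 68 -> 113
Final: pos=(15,0), heading=113, 1 segment(s) drawn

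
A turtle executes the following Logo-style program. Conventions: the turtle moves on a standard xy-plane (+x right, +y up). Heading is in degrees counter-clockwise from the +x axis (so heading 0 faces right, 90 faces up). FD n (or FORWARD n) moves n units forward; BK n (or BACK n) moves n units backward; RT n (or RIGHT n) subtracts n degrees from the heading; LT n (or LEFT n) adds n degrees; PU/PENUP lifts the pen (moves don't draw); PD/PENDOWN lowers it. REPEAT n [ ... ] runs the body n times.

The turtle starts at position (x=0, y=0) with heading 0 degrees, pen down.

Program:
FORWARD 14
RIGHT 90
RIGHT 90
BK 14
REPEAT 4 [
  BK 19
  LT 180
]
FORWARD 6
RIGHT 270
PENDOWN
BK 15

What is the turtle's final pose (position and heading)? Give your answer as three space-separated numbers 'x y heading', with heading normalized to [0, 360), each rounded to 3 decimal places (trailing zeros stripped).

Executing turtle program step by step:
Start: pos=(0,0), heading=0, pen down
FD 14: (0,0) -> (14,0) [heading=0, draw]
RT 90: heading 0 -> 270
RT 90: heading 270 -> 180
BK 14: (14,0) -> (28,0) [heading=180, draw]
REPEAT 4 [
  -- iteration 1/4 --
  BK 19: (28,0) -> (47,0) [heading=180, draw]
  LT 180: heading 180 -> 0
  -- iteration 2/4 --
  BK 19: (47,0) -> (28,0) [heading=0, draw]
  LT 180: heading 0 -> 180
  -- iteration 3/4 --
  BK 19: (28,0) -> (47,0) [heading=180, draw]
  LT 180: heading 180 -> 0
  -- iteration 4/4 --
  BK 19: (47,0) -> (28,0) [heading=0, draw]
  LT 180: heading 0 -> 180
]
FD 6: (28,0) -> (22,0) [heading=180, draw]
RT 270: heading 180 -> 270
PD: pen down
BK 15: (22,0) -> (22,15) [heading=270, draw]
Final: pos=(22,15), heading=270, 8 segment(s) drawn

Answer: 22 15 270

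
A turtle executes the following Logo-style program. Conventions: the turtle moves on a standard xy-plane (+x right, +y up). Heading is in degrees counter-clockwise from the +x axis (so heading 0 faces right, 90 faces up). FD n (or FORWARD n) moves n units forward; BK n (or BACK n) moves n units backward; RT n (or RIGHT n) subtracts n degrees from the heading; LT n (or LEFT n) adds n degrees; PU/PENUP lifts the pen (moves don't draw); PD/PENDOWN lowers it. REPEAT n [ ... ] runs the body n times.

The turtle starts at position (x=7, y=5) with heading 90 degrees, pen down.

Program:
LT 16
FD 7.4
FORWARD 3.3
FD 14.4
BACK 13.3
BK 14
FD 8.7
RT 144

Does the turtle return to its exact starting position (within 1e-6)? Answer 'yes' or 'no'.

Answer: no

Derivation:
Executing turtle program step by step:
Start: pos=(7,5), heading=90, pen down
LT 16: heading 90 -> 106
FD 7.4: (7,5) -> (4.96,12.113) [heading=106, draw]
FD 3.3: (4.96,12.113) -> (4.051,15.286) [heading=106, draw]
FD 14.4: (4.051,15.286) -> (0.082,29.128) [heading=106, draw]
BK 13.3: (0.082,29.128) -> (3.747,16.343) [heading=106, draw]
BK 14: (3.747,16.343) -> (7.606,2.885) [heading=106, draw]
FD 8.7: (7.606,2.885) -> (5.208,11.248) [heading=106, draw]
RT 144: heading 106 -> 322
Final: pos=(5.208,11.248), heading=322, 6 segment(s) drawn

Start position: (7, 5)
Final position: (5.208, 11.248)
Distance = 6.5; >= 1e-6 -> NOT closed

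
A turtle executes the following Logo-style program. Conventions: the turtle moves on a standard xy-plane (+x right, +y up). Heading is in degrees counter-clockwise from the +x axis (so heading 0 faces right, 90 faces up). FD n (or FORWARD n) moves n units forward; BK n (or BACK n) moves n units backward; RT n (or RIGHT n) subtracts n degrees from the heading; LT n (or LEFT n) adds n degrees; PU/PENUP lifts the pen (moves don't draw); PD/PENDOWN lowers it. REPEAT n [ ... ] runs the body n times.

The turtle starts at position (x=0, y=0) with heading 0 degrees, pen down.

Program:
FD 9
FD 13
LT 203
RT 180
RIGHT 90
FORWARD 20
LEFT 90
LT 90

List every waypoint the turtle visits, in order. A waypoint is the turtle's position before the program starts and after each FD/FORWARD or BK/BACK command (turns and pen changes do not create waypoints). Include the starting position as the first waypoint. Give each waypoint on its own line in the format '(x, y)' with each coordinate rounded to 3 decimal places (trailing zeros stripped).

Executing turtle program step by step:
Start: pos=(0,0), heading=0, pen down
FD 9: (0,0) -> (9,0) [heading=0, draw]
FD 13: (9,0) -> (22,0) [heading=0, draw]
LT 203: heading 0 -> 203
RT 180: heading 203 -> 23
RT 90: heading 23 -> 293
FD 20: (22,0) -> (29.815,-18.41) [heading=293, draw]
LT 90: heading 293 -> 23
LT 90: heading 23 -> 113
Final: pos=(29.815,-18.41), heading=113, 3 segment(s) drawn
Waypoints (4 total):
(0, 0)
(9, 0)
(22, 0)
(29.815, -18.41)

Answer: (0, 0)
(9, 0)
(22, 0)
(29.815, -18.41)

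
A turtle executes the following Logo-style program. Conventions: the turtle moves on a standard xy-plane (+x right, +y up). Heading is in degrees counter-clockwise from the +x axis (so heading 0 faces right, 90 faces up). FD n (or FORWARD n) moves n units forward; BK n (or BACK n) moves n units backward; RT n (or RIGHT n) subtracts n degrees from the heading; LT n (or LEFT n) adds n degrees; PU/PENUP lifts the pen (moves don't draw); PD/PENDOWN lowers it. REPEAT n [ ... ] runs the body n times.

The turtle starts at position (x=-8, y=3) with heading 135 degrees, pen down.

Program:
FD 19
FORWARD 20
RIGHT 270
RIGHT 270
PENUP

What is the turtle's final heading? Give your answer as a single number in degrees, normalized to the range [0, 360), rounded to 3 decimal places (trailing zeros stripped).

Answer: 315

Derivation:
Executing turtle program step by step:
Start: pos=(-8,3), heading=135, pen down
FD 19: (-8,3) -> (-21.435,16.435) [heading=135, draw]
FD 20: (-21.435,16.435) -> (-35.577,30.577) [heading=135, draw]
RT 270: heading 135 -> 225
RT 270: heading 225 -> 315
PU: pen up
Final: pos=(-35.577,30.577), heading=315, 2 segment(s) drawn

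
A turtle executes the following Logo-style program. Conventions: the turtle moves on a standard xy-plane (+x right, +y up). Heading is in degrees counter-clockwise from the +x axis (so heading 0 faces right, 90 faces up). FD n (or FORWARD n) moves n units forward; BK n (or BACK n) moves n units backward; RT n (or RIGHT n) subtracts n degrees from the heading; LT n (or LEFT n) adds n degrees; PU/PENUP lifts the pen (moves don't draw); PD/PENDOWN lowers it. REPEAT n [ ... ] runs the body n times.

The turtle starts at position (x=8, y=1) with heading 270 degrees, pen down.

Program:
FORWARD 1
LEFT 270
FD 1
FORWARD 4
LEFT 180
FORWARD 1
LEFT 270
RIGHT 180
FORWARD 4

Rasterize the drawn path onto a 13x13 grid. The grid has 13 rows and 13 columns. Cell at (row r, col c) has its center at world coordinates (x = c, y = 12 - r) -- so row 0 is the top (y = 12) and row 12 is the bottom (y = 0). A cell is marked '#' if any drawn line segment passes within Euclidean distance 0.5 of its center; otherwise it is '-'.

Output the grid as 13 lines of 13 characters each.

Segment 0: (8,1) -> (8,0)
Segment 1: (8,0) -> (7,0)
Segment 2: (7,0) -> (3,0)
Segment 3: (3,0) -> (4,0)
Segment 4: (4,0) -> (4,4)

Answer: -------------
-------------
-------------
-------------
-------------
-------------
-------------
-------------
----#--------
----#--------
----#--------
----#---#----
---######----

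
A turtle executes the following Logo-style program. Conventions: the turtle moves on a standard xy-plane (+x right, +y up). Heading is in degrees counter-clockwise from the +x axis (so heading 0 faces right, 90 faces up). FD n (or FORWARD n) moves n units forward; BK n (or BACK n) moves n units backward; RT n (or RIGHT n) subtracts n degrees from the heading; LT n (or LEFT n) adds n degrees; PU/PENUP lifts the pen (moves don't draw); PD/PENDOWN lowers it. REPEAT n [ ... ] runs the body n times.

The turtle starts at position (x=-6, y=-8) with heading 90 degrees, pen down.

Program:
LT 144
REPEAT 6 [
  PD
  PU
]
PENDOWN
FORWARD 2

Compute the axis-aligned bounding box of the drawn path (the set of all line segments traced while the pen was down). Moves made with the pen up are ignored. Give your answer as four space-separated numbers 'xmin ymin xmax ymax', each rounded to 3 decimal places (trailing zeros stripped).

Executing turtle program step by step:
Start: pos=(-6,-8), heading=90, pen down
LT 144: heading 90 -> 234
REPEAT 6 [
  -- iteration 1/6 --
  PD: pen down
  PU: pen up
  -- iteration 2/6 --
  PD: pen down
  PU: pen up
  -- iteration 3/6 --
  PD: pen down
  PU: pen up
  -- iteration 4/6 --
  PD: pen down
  PU: pen up
  -- iteration 5/6 --
  PD: pen down
  PU: pen up
  -- iteration 6/6 --
  PD: pen down
  PU: pen up
]
PD: pen down
FD 2: (-6,-8) -> (-7.176,-9.618) [heading=234, draw]
Final: pos=(-7.176,-9.618), heading=234, 1 segment(s) drawn

Segment endpoints: x in {-7.176, -6}, y in {-9.618, -8}
xmin=-7.176, ymin=-9.618, xmax=-6, ymax=-8

Answer: -7.176 -9.618 -6 -8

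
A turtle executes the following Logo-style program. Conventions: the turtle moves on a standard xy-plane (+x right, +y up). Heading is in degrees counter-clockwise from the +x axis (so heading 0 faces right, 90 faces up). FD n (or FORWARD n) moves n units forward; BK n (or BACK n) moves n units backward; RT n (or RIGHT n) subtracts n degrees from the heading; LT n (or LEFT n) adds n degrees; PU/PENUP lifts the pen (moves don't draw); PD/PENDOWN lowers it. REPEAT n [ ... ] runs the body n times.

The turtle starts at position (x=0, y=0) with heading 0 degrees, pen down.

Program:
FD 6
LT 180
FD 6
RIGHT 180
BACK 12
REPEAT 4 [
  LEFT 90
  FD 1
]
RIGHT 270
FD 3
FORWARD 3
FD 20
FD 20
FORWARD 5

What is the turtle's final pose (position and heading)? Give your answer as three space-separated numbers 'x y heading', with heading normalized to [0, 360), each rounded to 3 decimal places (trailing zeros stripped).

Executing turtle program step by step:
Start: pos=(0,0), heading=0, pen down
FD 6: (0,0) -> (6,0) [heading=0, draw]
LT 180: heading 0 -> 180
FD 6: (6,0) -> (0,0) [heading=180, draw]
RT 180: heading 180 -> 0
BK 12: (0,0) -> (-12,0) [heading=0, draw]
REPEAT 4 [
  -- iteration 1/4 --
  LT 90: heading 0 -> 90
  FD 1: (-12,0) -> (-12,1) [heading=90, draw]
  -- iteration 2/4 --
  LT 90: heading 90 -> 180
  FD 1: (-12,1) -> (-13,1) [heading=180, draw]
  -- iteration 3/4 --
  LT 90: heading 180 -> 270
  FD 1: (-13,1) -> (-13,0) [heading=270, draw]
  -- iteration 4/4 --
  LT 90: heading 270 -> 0
  FD 1: (-13,0) -> (-12,0) [heading=0, draw]
]
RT 270: heading 0 -> 90
FD 3: (-12,0) -> (-12,3) [heading=90, draw]
FD 3: (-12,3) -> (-12,6) [heading=90, draw]
FD 20: (-12,6) -> (-12,26) [heading=90, draw]
FD 20: (-12,26) -> (-12,46) [heading=90, draw]
FD 5: (-12,46) -> (-12,51) [heading=90, draw]
Final: pos=(-12,51), heading=90, 12 segment(s) drawn

Answer: -12 51 90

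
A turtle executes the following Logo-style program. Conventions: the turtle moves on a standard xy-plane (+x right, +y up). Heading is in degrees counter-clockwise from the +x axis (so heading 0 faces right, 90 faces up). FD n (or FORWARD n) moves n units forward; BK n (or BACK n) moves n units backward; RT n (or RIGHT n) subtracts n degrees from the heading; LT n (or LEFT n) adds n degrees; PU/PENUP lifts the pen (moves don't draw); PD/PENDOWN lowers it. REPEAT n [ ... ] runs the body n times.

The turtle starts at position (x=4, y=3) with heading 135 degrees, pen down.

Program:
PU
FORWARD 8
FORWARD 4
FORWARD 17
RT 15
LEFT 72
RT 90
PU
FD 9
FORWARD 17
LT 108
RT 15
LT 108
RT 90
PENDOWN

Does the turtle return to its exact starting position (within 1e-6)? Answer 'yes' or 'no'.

Answer: no

Derivation:
Executing turtle program step by step:
Start: pos=(4,3), heading=135, pen down
PU: pen up
FD 8: (4,3) -> (-1.657,8.657) [heading=135, move]
FD 4: (-1.657,8.657) -> (-4.485,11.485) [heading=135, move]
FD 17: (-4.485,11.485) -> (-16.506,23.506) [heading=135, move]
RT 15: heading 135 -> 120
LT 72: heading 120 -> 192
RT 90: heading 192 -> 102
PU: pen up
FD 9: (-16.506,23.506) -> (-18.377,32.309) [heading=102, move]
FD 17: (-18.377,32.309) -> (-21.912,48.938) [heading=102, move]
LT 108: heading 102 -> 210
RT 15: heading 210 -> 195
LT 108: heading 195 -> 303
RT 90: heading 303 -> 213
PD: pen down
Final: pos=(-21.912,48.938), heading=213, 0 segment(s) drawn

Start position: (4, 3)
Final position: (-21.912, 48.938)
Distance = 52.742; >= 1e-6 -> NOT closed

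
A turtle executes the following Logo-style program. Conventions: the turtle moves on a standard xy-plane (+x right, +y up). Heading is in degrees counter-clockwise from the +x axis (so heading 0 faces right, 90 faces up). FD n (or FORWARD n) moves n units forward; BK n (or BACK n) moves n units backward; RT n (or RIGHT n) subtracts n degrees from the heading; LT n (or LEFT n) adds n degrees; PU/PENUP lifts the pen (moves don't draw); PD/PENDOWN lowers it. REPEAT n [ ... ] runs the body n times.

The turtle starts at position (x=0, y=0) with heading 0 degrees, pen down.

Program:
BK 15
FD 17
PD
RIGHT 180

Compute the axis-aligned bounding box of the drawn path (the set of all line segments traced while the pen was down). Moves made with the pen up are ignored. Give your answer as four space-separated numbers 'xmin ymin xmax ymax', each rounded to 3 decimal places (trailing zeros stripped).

Answer: -15 0 2 0

Derivation:
Executing turtle program step by step:
Start: pos=(0,0), heading=0, pen down
BK 15: (0,0) -> (-15,0) [heading=0, draw]
FD 17: (-15,0) -> (2,0) [heading=0, draw]
PD: pen down
RT 180: heading 0 -> 180
Final: pos=(2,0), heading=180, 2 segment(s) drawn

Segment endpoints: x in {-15, 0, 2}, y in {0}
xmin=-15, ymin=0, xmax=2, ymax=0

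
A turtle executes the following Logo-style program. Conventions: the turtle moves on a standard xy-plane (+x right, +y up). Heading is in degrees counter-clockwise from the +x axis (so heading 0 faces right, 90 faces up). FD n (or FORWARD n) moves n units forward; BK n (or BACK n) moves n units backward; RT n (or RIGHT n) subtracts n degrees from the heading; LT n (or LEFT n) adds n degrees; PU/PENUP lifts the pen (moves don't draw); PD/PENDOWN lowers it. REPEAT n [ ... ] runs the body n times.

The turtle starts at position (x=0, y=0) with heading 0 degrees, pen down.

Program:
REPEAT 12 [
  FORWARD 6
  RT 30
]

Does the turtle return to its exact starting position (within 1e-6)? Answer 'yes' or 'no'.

Answer: yes

Derivation:
Executing turtle program step by step:
Start: pos=(0,0), heading=0, pen down
REPEAT 12 [
  -- iteration 1/12 --
  FD 6: (0,0) -> (6,0) [heading=0, draw]
  RT 30: heading 0 -> 330
  -- iteration 2/12 --
  FD 6: (6,0) -> (11.196,-3) [heading=330, draw]
  RT 30: heading 330 -> 300
  -- iteration 3/12 --
  FD 6: (11.196,-3) -> (14.196,-8.196) [heading=300, draw]
  RT 30: heading 300 -> 270
  -- iteration 4/12 --
  FD 6: (14.196,-8.196) -> (14.196,-14.196) [heading=270, draw]
  RT 30: heading 270 -> 240
  -- iteration 5/12 --
  FD 6: (14.196,-14.196) -> (11.196,-19.392) [heading=240, draw]
  RT 30: heading 240 -> 210
  -- iteration 6/12 --
  FD 6: (11.196,-19.392) -> (6,-22.392) [heading=210, draw]
  RT 30: heading 210 -> 180
  -- iteration 7/12 --
  FD 6: (6,-22.392) -> (0,-22.392) [heading=180, draw]
  RT 30: heading 180 -> 150
  -- iteration 8/12 --
  FD 6: (0,-22.392) -> (-5.196,-19.392) [heading=150, draw]
  RT 30: heading 150 -> 120
  -- iteration 9/12 --
  FD 6: (-5.196,-19.392) -> (-8.196,-14.196) [heading=120, draw]
  RT 30: heading 120 -> 90
  -- iteration 10/12 --
  FD 6: (-8.196,-14.196) -> (-8.196,-8.196) [heading=90, draw]
  RT 30: heading 90 -> 60
  -- iteration 11/12 --
  FD 6: (-8.196,-8.196) -> (-5.196,-3) [heading=60, draw]
  RT 30: heading 60 -> 30
  -- iteration 12/12 --
  FD 6: (-5.196,-3) -> (0,0) [heading=30, draw]
  RT 30: heading 30 -> 0
]
Final: pos=(0,0), heading=0, 12 segment(s) drawn

Start position: (0, 0)
Final position: (0, 0)
Distance = 0; < 1e-6 -> CLOSED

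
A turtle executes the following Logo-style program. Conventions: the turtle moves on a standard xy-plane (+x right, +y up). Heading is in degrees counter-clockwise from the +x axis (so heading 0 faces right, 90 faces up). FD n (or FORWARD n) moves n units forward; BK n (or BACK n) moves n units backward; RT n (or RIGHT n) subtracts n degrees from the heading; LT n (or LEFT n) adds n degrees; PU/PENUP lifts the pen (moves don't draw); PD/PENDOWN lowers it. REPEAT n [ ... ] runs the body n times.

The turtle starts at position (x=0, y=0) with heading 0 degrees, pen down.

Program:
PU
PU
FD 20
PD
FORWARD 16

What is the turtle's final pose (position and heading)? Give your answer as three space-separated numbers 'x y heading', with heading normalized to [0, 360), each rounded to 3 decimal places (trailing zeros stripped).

Executing turtle program step by step:
Start: pos=(0,0), heading=0, pen down
PU: pen up
PU: pen up
FD 20: (0,0) -> (20,0) [heading=0, move]
PD: pen down
FD 16: (20,0) -> (36,0) [heading=0, draw]
Final: pos=(36,0), heading=0, 1 segment(s) drawn

Answer: 36 0 0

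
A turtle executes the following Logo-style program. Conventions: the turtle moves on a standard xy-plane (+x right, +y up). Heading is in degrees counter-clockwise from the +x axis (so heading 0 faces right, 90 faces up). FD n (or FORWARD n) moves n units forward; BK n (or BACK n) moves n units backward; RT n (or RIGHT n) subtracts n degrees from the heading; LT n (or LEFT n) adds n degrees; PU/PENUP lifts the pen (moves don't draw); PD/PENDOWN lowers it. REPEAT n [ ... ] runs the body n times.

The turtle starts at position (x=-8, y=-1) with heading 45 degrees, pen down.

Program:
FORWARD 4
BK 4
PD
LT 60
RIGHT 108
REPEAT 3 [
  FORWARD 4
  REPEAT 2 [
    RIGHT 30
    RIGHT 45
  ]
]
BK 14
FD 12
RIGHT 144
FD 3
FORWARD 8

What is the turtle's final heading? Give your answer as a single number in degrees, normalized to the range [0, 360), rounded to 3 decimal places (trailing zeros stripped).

Executing turtle program step by step:
Start: pos=(-8,-1), heading=45, pen down
FD 4: (-8,-1) -> (-5.172,1.828) [heading=45, draw]
BK 4: (-5.172,1.828) -> (-8,-1) [heading=45, draw]
PD: pen down
LT 60: heading 45 -> 105
RT 108: heading 105 -> 357
REPEAT 3 [
  -- iteration 1/3 --
  FD 4: (-8,-1) -> (-4.005,-1.209) [heading=357, draw]
  REPEAT 2 [
    -- iteration 1/2 --
    RT 30: heading 357 -> 327
    RT 45: heading 327 -> 282
    -- iteration 2/2 --
    RT 30: heading 282 -> 252
    RT 45: heading 252 -> 207
  ]
  -- iteration 2/3 --
  FD 4: (-4.005,-1.209) -> (-7.57,-3.025) [heading=207, draw]
  REPEAT 2 [
    -- iteration 1/2 --
    RT 30: heading 207 -> 177
    RT 45: heading 177 -> 132
    -- iteration 2/2 --
    RT 30: heading 132 -> 102
    RT 45: heading 102 -> 57
  ]
  -- iteration 3/3 --
  FD 4: (-7.57,-3.025) -> (-5.391,0.329) [heading=57, draw]
  REPEAT 2 [
    -- iteration 1/2 --
    RT 30: heading 57 -> 27
    RT 45: heading 27 -> 342
    -- iteration 2/2 --
    RT 30: heading 342 -> 312
    RT 45: heading 312 -> 267
  ]
]
BK 14: (-5.391,0.329) -> (-4.658,14.31) [heading=267, draw]
FD 12: (-4.658,14.31) -> (-5.286,2.327) [heading=267, draw]
RT 144: heading 267 -> 123
FD 3: (-5.286,2.327) -> (-6.92,4.843) [heading=123, draw]
FD 8: (-6.92,4.843) -> (-11.277,11.552) [heading=123, draw]
Final: pos=(-11.277,11.552), heading=123, 9 segment(s) drawn

Answer: 123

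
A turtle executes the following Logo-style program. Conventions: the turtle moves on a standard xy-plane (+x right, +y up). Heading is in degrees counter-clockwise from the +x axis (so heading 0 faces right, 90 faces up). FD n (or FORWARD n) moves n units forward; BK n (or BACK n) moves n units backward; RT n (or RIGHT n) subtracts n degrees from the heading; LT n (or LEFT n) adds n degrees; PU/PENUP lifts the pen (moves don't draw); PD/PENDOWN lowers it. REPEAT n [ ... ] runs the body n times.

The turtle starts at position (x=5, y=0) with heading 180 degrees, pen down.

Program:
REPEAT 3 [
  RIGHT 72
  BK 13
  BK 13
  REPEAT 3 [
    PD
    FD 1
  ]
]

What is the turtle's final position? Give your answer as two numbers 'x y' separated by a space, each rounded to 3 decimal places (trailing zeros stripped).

Answer: -25.107 -21.874

Derivation:
Executing turtle program step by step:
Start: pos=(5,0), heading=180, pen down
REPEAT 3 [
  -- iteration 1/3 --
  RT 72: heading 180 -> 108
  BK 13: (5,0) -> (9.017,-12.364) [heading=108, draw]
  BK 13: (9.017,-12.364) -> (13.034,-24.727) [heading=108, draw]
  REPEAT 3 [
    -- iteration 1/3 --
    PD: pen down
    FD 1: (13.034,-24.727) -> (12.725,-23.776) [heading=108, draw]
    -- iteration 2/3 --
    PD: pen down
    FD 1: (12.725,-23.776) -> (12.416,-22.825) [heading=108, draw]
    -- iteration 3/3 --
    PD: pen down
    FD 1: (12.416,-22.825) -> (12.107,-21.874) [heading=108, draw]
  ]
  -- iteration 2/3 --
  RT 72: heading 108 -> 36
  BK 13: (12.107,-21.874) -> (1.59,-29.516) [heading=36, draw]
  BK 13: (1.59,-29.516) -> (-8.927,-37.157) [heading=36, draw]
  REPEAT 3 [
    -- iteration 1/3 --
    PD: pen down
    FD 1: (-8.927,-37.157) -> (-8.118,-36.569) [heading=36, draw]
    -- iteration 2/3 --
    PD: pen down
    FD 1: (-8.118,-36.569) -> (-7.309,-35.981) [heading=36, draw]
    -- iteration 3/3 --
    PD: pen down
    FD 1: (-7.309,-35.981) -> (-6.5,-35.393) [heading=36, draw]
  ]
  -- iteration 3/3 --
  RT 72: heading 36 -> 324
  BK 13: (-6.5,-35.393) -> (-17.017,-27.752) [heading=324, draw]
  BK 13: (-17.017,-27.752) -> (-27.534,-20.111) [heading=324, draw]
  REPEAT 3 [
    -- iteration 1/3 --
    PD: pen down
    FD 1: (-27.534,-20.111) -> (-26.725,-20.699) [heading=324, draw]
    -- iteration 2/3 --
    PD: pen down
    FD 1: (-26.725,-20.699) -> (-25.916,-21.287) [heading=324, draw]
    -- iteration 3/3 --
    PD: pen down
    FD 1: (-25.916,-21.287) -> (-25.107,-21.874) [heading=324, draw]
  ]
]
Final: pos=(-25.107,-21.874), heading=324, 15 segment(s) drawn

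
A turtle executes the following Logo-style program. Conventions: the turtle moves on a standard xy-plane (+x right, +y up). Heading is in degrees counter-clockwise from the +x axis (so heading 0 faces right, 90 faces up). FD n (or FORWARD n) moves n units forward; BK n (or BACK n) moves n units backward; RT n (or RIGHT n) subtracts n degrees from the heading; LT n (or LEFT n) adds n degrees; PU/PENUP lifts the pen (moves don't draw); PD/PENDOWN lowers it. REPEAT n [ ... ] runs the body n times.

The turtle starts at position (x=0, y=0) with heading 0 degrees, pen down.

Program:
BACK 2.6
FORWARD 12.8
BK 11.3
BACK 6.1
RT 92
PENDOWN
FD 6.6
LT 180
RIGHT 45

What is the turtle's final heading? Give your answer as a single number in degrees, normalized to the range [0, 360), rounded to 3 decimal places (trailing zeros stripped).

Answer: 43

Derivation:
Executing turtle program step by step:
Start: pos=(0,0), heading=0, pen down
BK 2.6: (0,0) -> (-2.6,0) [heading=0, draw]
FD 12.8: (-2.6,0) -> (10.2,0) [heading=0, draw]
BK 11.3: (10.2,0) -> (-1.1,0) [heading=0, draw]
BK 6.1: (-1.1,0) -> (-7.2,0) [heading=0, draw]
RT 92: heading 0 -> 268
PD: pen down
FD 6.6: (-7.2,0) -> (-7.43,-6.596) [heading=268, draw]
LT 180: heading 268 -> 88
RT 45: heading 88 -> 43
Final: pos=(-7.43,-6.596), heading=43, 5 segment(s) drawn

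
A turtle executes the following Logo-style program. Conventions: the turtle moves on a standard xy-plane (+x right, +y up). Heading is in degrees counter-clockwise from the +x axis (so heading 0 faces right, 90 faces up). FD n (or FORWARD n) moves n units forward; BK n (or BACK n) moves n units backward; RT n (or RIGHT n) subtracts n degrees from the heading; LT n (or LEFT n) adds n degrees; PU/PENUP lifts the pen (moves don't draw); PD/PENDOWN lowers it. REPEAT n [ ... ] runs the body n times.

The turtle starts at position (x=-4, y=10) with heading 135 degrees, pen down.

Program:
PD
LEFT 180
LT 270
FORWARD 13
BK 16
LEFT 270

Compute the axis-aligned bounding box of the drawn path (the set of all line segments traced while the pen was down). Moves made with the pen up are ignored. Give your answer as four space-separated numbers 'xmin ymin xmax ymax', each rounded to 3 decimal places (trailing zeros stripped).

Executing turtle program step by step:
Start: pos=(-4,10), heading=135, pen down
PD: pen down
LT 180: heading 135 -> 315
LT 270: heading 315 -> 225
FD 13: (-4,10) -> (-13.192,0.808) [heading=225, draw]
BK 16: (-13.192,0.808) -> (-1.879,12.121) [heading=225, draw]
LT 270: heading 225 -> 135
Final: pos=(-1.879,12.121), heading=135, 2 segment(s) drawn

Segment endpoints: x in {-13.192, -4, -1.879}, y in {0.808, 10, 12.121}
xmin=-13.192, ymin=0.808, xmax=-1.879, ymax=12.121

Answer: -13.192 0.808 -1.879 12.121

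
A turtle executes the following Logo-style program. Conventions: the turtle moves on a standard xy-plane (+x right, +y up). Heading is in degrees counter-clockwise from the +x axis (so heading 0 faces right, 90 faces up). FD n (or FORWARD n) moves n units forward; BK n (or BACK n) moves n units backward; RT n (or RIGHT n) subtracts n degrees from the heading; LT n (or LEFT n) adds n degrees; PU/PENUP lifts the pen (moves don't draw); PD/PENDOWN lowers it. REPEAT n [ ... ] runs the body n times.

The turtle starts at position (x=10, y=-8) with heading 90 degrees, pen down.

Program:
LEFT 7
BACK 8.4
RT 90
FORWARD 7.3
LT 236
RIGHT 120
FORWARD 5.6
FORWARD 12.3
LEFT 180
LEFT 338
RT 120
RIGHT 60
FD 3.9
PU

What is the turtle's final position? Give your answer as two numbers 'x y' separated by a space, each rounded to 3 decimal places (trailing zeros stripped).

Answer: 7.776 3.393

Derivation:
Executing turtle program step by step:
Start: pos=(10,-8), heading=90, pen down
LT 7: heading 90 -> 97
BK 8.4: (10,-8) -> (11.024,-16.337) [heading=97, draw]
RT 90: heading 97 -> 7
FD 7.3: (11.024,-16.337) -> (18.269,-15.448) [heading=7, draw]
LT 236: heading 7 -> 243
RT 120: heading 243 -> 123
FD 5.6: (18.269,-15.448) -> (15.219,-10.751) [heading=123, draw]
FD 12.3: (15.219,-10.751) -> (8.52,-0.436) [heading=123, draw]
LT 180: heading 123 -> 303
LT 338: heading 303 -> 281
RT 120: heading 281 -> 161
RT 60: heading 161 -> 101
FD 3.9: (8.52,-0.436) -> (7.776,3.393) [heading=101, draw]
PU: pen up
Final: pos=(7.776,3.393), heading=101, 5 segment(s) drawn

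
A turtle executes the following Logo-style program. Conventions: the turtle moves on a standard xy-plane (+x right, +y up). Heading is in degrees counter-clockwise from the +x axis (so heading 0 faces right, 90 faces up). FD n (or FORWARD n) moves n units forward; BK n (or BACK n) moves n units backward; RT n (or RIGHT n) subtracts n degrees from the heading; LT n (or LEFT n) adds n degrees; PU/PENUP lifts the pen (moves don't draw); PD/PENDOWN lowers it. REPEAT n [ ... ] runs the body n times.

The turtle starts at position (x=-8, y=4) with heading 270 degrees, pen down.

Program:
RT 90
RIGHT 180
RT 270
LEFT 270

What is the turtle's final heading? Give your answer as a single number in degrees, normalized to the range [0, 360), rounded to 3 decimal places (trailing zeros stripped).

Executing turtle program step by step:
Start: pos=(-8,4), heading=270, pen down
RT 90: heading 270 -> 180
RT 180: heading 180 -> 0
RT 270: heading 0 -> 90
LT 270: heading 90 -> 0
Final: pos=(-8,4), heading=0, 0 segment(s) drawn

Answer: 0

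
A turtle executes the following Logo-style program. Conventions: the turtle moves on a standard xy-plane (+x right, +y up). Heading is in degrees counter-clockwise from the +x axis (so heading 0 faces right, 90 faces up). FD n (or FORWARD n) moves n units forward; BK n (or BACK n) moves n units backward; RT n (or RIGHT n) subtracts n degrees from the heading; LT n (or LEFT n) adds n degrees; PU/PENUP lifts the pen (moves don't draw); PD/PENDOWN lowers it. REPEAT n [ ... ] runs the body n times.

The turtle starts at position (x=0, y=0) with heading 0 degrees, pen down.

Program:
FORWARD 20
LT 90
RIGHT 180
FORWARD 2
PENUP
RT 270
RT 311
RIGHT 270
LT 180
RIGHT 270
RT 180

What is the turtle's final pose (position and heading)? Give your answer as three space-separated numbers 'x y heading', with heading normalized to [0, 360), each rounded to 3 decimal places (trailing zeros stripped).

Executing turtle program step by step:
Start: pos=(0,0), heading=0, pen down
FD 20: (0,0) -> (20,0) [heading=0, draw]
LT 90: heading 0 -> 90
RT 180: heading 90 -> 270
FD 2: (20,0) -> (20,-2) [heading=270, draw]
PU: pen up
RT 270: heading 270 -> 0
RT 311: heading 0 -> 49
RT 270: heading 49 -> 139
LT 180: heading 139 -> 319
RT 270: heading 319 -> 49
RT 180: heading 49 -> 229
Final: pos=(20,-2), heading=229, 2 segment(s) drawn

Answer: 20 -2 229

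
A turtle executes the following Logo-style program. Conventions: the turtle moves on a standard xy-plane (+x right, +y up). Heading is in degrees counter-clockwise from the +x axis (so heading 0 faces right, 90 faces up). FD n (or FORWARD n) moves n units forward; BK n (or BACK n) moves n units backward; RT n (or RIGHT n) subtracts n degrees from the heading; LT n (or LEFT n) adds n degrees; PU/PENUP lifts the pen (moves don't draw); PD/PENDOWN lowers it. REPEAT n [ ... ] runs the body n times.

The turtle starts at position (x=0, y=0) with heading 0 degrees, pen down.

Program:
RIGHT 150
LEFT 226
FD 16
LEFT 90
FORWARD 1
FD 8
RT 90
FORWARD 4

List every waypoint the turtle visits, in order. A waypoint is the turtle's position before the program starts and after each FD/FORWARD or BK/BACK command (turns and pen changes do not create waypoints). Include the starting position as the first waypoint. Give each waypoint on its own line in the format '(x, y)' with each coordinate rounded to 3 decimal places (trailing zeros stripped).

Answer: (0, 0)
(3.871, 15.525)
(2.9, 15.767)
(-4.862, 17.702)
(-3.894, 21.583)

Derivation:
Executing turtle program step by step:
Start: pos=(0,0), heading=0, pen down
RT 150: heading 0 -> 210
LT 226: heading 210 -> 76
FD 16: (0,0) -> (3.871,15.525) [heading=76, draw]
LT 90: heading 76 -> 166
FD 1: (3.871,15.525) -> (2.9,15.767) [heading=166, draw]
FD 8: (2.9,15.767) -> (-4.862,17.702) [heading=166, draw]
RT 90: heading 166 -> 76
FD 4: (-4.862,17.702) -> (-3.894,21.583) [heading=76, draw]
Final: pos=(-3.894,21.583), heading=76, 4 segment(s) drawn
Waypoints (5 total):
(0, 0)
(3.871, 15.525)
(2.9, 15.767)
(-4.862, 17.702)
(-3.894, 21.583)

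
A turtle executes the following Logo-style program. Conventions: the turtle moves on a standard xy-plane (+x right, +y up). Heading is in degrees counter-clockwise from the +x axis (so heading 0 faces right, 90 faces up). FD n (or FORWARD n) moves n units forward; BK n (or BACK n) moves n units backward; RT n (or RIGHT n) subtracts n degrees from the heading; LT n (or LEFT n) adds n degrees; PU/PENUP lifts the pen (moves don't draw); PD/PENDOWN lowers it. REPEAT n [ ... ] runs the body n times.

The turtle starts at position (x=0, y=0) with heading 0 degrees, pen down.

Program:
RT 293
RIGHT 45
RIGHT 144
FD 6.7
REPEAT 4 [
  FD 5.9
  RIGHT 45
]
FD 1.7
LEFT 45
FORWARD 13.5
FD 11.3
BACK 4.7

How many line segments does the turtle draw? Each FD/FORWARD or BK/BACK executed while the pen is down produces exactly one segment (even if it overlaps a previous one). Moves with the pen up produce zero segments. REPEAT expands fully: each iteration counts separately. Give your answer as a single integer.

Answer: 9

Derivation:
Executing turtle program step by step:
Start: pos=(0,0), heading=0, pen down
RT 293: heading 0 -> 67
RT 45: heading 67 -> 22
RT 144: heading 22 -> 238
FD 6.7: (0,0) -> (-3.55,-5.682) [heading=238, draw]
REPEAT 4 [
  -- iteration 1/4 --
  FD 5.9: (-3.55,-5.682) -> (-6.677,-10.685) [heading=238, draw]
  RT 45: heading 238 -> 193
  -- iteration 2/4 --
  FD 5.9: (-6.677,-10.685) -> (-12.426,-12.013) [heading=193, draw]
  RT 45: heading 193 -> 148
  -- iteration 3/4 --
  FD 5.9: (-12.426,-12.013) -> (-17.429,-8.886) [heading=148, draw]
  RT 45: heading 148 -> 103
  -- iteration 4/4 --
  FD 5.9: (-17.429,-8.886) -> (-18.756,-3.137) [heading=103, draw]
  RT 45: heading 103 -> 58
]
FD 1.7: (-18.756,-3.137) -> (-17.856,-1.696) [heading=58, draw]
LT 45: heading 58 -> 103
FD 13.5: (-17.856,-1.696) -> (-20.892,11.458) [heading=103, draw]
FD 11.3: (-20.892,11.458) -> (-23.434,22.469) [heading=103, draw]
BK 4.7: (-23.434,22.469) -> (-22.377,17.889) [heading=103, draw]
Final: pos=(-22.377,17.889), heading=103, 9 segment(s) drawn
Segments drawn: 9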